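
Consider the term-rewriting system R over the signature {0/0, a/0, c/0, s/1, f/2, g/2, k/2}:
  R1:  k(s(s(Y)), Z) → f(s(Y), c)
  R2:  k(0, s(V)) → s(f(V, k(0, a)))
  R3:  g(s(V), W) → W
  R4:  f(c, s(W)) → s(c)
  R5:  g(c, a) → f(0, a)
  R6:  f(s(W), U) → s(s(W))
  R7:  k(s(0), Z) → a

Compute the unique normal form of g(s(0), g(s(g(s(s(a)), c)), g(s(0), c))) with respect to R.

1. g(s(0), g(s(g(s(s(a)), c)), g(s(0), c)))  →  g(s(g(s(s(a)), c)), g(s(0), c))   [R3 at ε]
2. g(s(g(s(s(a)), c)), g(s(0), c))  →  g(s(0), c)   [R3 at ε]
3. g(s(0), c)  →  c   [R3 at ε]

c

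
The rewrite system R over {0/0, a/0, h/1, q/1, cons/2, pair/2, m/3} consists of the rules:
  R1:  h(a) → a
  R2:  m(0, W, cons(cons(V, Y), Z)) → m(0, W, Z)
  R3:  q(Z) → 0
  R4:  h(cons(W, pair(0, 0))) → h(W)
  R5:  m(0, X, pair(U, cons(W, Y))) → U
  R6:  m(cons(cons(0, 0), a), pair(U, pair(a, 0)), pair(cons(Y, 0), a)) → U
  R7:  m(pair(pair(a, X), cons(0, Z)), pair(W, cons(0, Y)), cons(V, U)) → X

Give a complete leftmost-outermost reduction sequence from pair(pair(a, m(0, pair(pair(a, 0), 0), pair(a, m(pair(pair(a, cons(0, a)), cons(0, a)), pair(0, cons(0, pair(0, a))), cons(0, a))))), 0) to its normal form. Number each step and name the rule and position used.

pair(pair(a, a), 0)

1. pair(pair(a, m(0, pair(pair(a, 0), 0), pair(a, m(pair(pair(a, cons(0, a)), cons(0, a)), pair(0, cons(0, pair(0, a))), cons(0, a))))), 0)  →  pair(pair(a, m(0, pair(pair(a, 0), 0), pair(a, cons(0, a)))), 0)   [R7 at 1.2.3.2]
2. pair(pair(a, m(0, pair(pair(a, 0), 0), pair(a, cons(0, a)))), 0)  →  pair(pair(a, a), 0)   [R5 at 1.2]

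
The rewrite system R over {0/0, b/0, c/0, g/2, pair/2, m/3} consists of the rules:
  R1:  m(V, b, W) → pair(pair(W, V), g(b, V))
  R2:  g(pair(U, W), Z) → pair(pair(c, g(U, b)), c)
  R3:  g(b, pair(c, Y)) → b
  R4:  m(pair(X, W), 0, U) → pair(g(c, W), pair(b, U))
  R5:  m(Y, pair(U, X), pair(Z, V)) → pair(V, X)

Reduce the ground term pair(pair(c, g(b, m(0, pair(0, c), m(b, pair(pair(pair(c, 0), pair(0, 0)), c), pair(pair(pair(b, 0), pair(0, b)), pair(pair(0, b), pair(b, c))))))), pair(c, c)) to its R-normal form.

pair(pair(c, b), pair(c, c))

1. pair(pair(c, g(b, m(0, pair(0, c), m(b, pair(pair(pair(c, 0), pair(0, 0)), c), pair(pair(pair(b, 0), pair(0, b)), pair(pair(0, b), pair(b, c))))))), pair(c, c))  →  pair(pair(c, g(b, m(0, pair(0, c), pair(pair(pair(0, b), pair(b, c)), c)))), pair(c, c))   [R5 at 1.2.2.3]
2. pair(pair(c, g(b, m(0, pair(0, c), pair(pair(pair(0, b), pair(b, c)), c)))), pair(c, c))  →  pair(pair(c, g(b, pair(c, c))), pair(c, c))   [R5 at 1.2.2]
3. pair(pair(c, g(b, pair(c, c))), pair(c, c))  →  pair(pair(c, b), pair(c, c))   [R3 at 1.2]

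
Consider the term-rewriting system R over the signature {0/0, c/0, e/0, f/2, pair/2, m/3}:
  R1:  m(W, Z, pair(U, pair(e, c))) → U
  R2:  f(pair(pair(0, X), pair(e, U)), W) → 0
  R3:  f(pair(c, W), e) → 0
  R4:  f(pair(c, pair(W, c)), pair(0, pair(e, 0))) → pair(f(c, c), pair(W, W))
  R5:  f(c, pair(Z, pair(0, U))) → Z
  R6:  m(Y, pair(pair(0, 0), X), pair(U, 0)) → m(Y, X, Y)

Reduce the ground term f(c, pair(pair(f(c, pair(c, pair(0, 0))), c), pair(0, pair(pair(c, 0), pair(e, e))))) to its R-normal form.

pair(c, c)

1. f(c, pair(pair(f(c, pair(c, pair(0, 0))), c), pair(0, pair(pair(c, 0), pair(e, e)))))  →  pair(f(c, pair(c, pair(0, 0))), c)   [R5 at ε]
2. pair(f(c, pair(c, pair(0, 0))), c)  →  pair(c, c)   [R5 at 1]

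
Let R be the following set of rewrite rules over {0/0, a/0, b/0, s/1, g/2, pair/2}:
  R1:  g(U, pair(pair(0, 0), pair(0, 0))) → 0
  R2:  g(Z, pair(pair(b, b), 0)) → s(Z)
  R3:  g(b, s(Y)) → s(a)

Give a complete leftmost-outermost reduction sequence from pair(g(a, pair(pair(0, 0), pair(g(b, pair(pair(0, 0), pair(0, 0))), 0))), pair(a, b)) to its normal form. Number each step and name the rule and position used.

1. pair(g(a, pair(pair(0, 0), pair(g(b, pair(pair(0, 0), pair(0, 0))), 0))), pair(a, b))  →  pair(g(a, pair(pair(0, 0), pair(0, 0))), pair(a, b))   [R1 at 1.2.2.1]
2. pair(g(a, pair(pair(0, 0), pair(0, 0))), pair(a, b))  →  pair(0, pair(a, b))   [R1 at 1]

pair(0, pair(a, b))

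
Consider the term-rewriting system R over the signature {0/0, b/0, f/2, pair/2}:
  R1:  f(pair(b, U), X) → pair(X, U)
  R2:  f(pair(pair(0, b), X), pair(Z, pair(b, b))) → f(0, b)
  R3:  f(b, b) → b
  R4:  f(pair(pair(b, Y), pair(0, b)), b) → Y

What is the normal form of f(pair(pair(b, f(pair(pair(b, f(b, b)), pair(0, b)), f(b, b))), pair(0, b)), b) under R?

b

1. f(pair(pair(b, f(pair(pair(b, f(b, b)), pair(0, b)), f(b, b))), pair(0, b)), b)  →  f(pair(pair(b, f(b, b)), pair(0, b)), f(b, b))   [R4 at ε]
2. f(pair(pair(b, f(b, b)), pair(0, b)), f(b, b))  →  f(pair(pair(b, b), pair(0, b)), f(b, b))   [R3 at 1.1.2]
3. f(pair(pair(b, b), pair(0, b)), f(b, b))  →  f(pair(pair(b, b), pair(0, b)), b)   [R3 at 2]
4. f(pair(pair(b, b), pair(0, b)), b)  →  b   [R4 at ε]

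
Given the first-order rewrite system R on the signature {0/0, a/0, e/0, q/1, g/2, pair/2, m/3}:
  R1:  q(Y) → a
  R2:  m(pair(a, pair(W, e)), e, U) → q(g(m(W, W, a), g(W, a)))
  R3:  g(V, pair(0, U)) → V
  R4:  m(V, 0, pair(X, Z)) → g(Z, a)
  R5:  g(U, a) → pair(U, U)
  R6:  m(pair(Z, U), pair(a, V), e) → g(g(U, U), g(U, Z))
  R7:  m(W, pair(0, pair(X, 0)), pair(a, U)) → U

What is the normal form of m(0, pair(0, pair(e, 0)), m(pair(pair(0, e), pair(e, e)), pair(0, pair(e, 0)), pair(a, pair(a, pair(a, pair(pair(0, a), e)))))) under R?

pair(a, pair(pair(0, a), e))

1. m(0, pair(0, pair(e, 0)), m(pair(pair(0, e), pair(e, e)), pair(0, pair(e, 0)), pair(a, pair(a, pair(a, pair(pair(0, a), e))))))  →  m(0, pair(0, pair(e, 0)), pair(a, pair(a, pair(pair(0, a), e))))   [R7 at 3]
2. m(0, pair(0, pair(e, 0)), pair(a, pair(a, pair(pair(0, a), e))))  →  pair(a, pair(pair(0, a), e))   [R7 at ε]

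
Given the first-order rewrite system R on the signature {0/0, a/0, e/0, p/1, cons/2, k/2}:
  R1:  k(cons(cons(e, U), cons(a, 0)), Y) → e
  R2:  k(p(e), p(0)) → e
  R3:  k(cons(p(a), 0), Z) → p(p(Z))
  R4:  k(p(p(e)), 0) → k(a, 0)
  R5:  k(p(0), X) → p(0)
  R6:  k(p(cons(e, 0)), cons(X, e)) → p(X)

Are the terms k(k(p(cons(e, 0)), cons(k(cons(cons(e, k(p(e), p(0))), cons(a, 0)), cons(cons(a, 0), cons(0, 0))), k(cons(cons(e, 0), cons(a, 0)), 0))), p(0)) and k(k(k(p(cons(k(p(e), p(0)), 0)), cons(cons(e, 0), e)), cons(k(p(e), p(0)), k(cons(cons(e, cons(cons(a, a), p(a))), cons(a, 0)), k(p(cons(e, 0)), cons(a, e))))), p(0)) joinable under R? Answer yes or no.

yes — NF(t₁) = e, NF(t₂) = e

Reduce t₁ = k(k(p(cons(e, 0)), cons(k(cons(cons(e, k(p(e), p(0))), cons(a, 0)), cons(cons(a, 0), cons(0, 0))), k(cons(cons(e, 0), cons(a, 0)), 0))), p(0)):
1. k(k(p(cons(e, 0)), cons(k(cons(cons(e, k(p(e), p(0))), cons(a, 0)), cons(cons(a, 0), cons(0, 0))), k(cons(cons(e, 0), cons(a, 0)), 0))), p(0))  →  k(k(p(cons(e, 0)), cons(e, k(cons(cons(e, 0), cons(a, 0)), 0))), p(0))   [R1 at 1.2.1]
2. k(k(p(cons(e, 0)), cons(e, k(cons(cons(e, 0), cons(a, 0)), 0))), p(0))  →  k(k(p(cons(e, 0)), cons(e, e)), p(0))   [R1 at 1.2.2]
3. k(k(p(cons(e, 0)), cons(e, e)), p(0))  →  k(p(e), p(0))   [R6 at 1]
4. k(p(e), p(0))  →  e   [R2 at ε]

Reduce t₂ = k(k(k(p(cons(k(p(e), p(0)), 0)), cons(cons(e, 0), e)), cons(k(p(e), p(0)), k(cons(cons(e, cons(cons(a, a), p(a))), cons(a, 0)), k(p(cons(e, 0)), cons(a, e))))), p(0)):
1. k(k(k(p(cons(k(p(e), p(0)), 0)), cons(cons(e, 0), e)), cons(k(p(e), p(0)), k(cons(cons(e, cons(cons(a, a), p(a))), cons(a, 0)), k(p(cons(e, 0)), cons(a, e))))), p(0))  →  k(k(k(p(cons(e, 0)), cons(cons(e, 0), e)), cons(k(p(e), p(0)), k(cons(cons(e, cons(cons(a, a), p(a))), cons(a, 0)), k(p(cons(e, 0)), cons(a, e))))), p(0))   [R2 at 1.1.1.1.1]
2. k(k(k(p(cons(e, 0)), cons(cons(e, 0), e)), cons(k(p(e), p(0)), k(cons(cons(e, cons(cons(a, a), p(a))), cons(a, 0)), k(p(cons(e, 0)), cons(a, e))))), p(0))  →  k(k(p(cons(e, 0)), cons(k(p(e), p(0)), k(cons(cons(e, cons(cons(a, a), p(a))), cons(a, 0)), k(p(cons(e, 0)), cons(a, e))))), p(0))   [R6 at 1.1]
3. k(k(p(cons(e, 0)), cons(k(p(e), p(0)), k(cons(cons(e, cons(cons(a, a), p(a))), cons(a, 0)), k(p(cons(e, 0)), cons(a, e))))), p(0))  →  k(k(p(cons(e, 0)), cons(e, k(cons(cons(e, cons(cons(a, a), p(a))), cons(a, 0)), k(p(cons(e, 0)), cons(a, e))))), p(0))   [R2 at 1.2.1]
4. k(k(p(cons(e, 0)), cons(e, k(cons(cons(e, cons(cons(a, a), p(a))), cons(a, 0)), k(p(cons(e, 0)), cons(a, e))))), p(0))  →  k(k(p(cons(e, 0)), cons(e, e)), p(0))   [R1 at 1.2.2]
5. k(k(p(cons(e, 0)), cons(e, e)), p(0))  →  k(p(e), p(0))   [R6 at 1]
6. k(p(e), p(0))  →  e   [R2 at ε]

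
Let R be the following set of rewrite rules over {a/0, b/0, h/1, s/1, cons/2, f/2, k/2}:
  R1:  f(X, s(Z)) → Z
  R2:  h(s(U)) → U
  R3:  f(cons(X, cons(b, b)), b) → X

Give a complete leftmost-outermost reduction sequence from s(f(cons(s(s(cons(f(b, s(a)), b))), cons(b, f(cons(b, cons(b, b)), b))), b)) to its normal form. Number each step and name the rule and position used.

s(s(s(cons(a, b))))

1. s(f(cons(s(s(cons(f(b, s(a)), b))), cons(b, f(cons(b, cons(b, b)), b))), b))  →  s(f(cons(s(s(cons(a, b))), cons(b, f(cons(b, cons(b, b)), b))), b))   [R1 at 1.1.1.1.1.1]
2. s(f(cons(s(s(cons(a, b))), cons(b, f(cons(b, cons(b, b)), b))), b))  →  s(f(cons(s(s(cons(a, b))), cons(b, b)), b))   [R3 at 1.1.2.2]
3. s(f(cons(s(s(cons(a, b))), cons(b, b)), b))  →  s(s(s(cons(a, b))))   [R3 at 1]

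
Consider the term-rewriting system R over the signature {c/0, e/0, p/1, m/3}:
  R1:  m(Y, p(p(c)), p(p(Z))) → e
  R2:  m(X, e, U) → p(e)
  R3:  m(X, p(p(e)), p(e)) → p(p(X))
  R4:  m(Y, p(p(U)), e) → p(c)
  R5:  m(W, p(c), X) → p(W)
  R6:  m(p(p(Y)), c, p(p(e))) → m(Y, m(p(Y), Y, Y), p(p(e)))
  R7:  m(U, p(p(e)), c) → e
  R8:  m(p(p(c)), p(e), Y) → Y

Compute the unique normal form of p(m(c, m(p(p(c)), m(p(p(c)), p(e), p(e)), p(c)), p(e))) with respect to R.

p(p(c))

1. p(m(c, m(p(p(c)), m(p(p(c)), p(e), p(e)), p(c)), p(e)))  →  p(m(c, m(p(p(c)), p(e), p(c)), p(e)))   [R8 at 1.2.2]
2. p(m(c, m(p(p(c)), p(e), p(c)), p(e)))  →  p(m(c, p(c), p(e)))   [R8 at 1.2]
3. p(m(c, p(c), p(e)))  →  p(p(c))   [R5 at 1]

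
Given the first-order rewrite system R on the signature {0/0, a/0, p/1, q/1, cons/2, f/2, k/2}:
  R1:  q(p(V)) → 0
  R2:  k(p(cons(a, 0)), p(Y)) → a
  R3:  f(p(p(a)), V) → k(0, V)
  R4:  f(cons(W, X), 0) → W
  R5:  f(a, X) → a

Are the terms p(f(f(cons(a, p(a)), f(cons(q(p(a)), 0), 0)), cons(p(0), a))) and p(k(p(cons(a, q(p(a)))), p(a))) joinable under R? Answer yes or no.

Reduce t₁ = p(f(f(cons(a, p(a)), f(cons(q(p(a)), 0), 0)), cons(p(0), a))):
1. p(f(f(cons(a, p(a)), f(cons(q(p(a)), 0), 0)), cons(p(0), a)))  →  p(f(f(cons(a, p(a)), q(p(a))), cons(p(0), a)))   [R4 at 1.1.2]
2. p(f(f(cons(a, p(a)), q(p(a))), cons(p(0), a)))  →  p(f(f(cons(a, p(a)), 0), cons(p(0), a)))   [R1 at 1.1.2]
3. p(f(f(cons(a, p(a)), 0), cons(p(0), a)))  →  p(f(a, cons(p(0), a)))   [R4 at 1.1]
4. p(f(a, cons(p(0), a)))  →  p(a)   [R5 at 1]

Reduce t₂ = p(k(p(cons(a, q(p(a)))), p(a))):
1. p(k(p(cons(a, q(p(a)))), p(a)))  →  p(k(p(cons(a, 0)), p(a)))   [R1 at 1.1.1.2]
2. p(k(p(cons(a, 0)), p(a)))  →  p(a)   [R2 at 1]

yes — NF(t₁) = p(a), NF(t₂) = p(a)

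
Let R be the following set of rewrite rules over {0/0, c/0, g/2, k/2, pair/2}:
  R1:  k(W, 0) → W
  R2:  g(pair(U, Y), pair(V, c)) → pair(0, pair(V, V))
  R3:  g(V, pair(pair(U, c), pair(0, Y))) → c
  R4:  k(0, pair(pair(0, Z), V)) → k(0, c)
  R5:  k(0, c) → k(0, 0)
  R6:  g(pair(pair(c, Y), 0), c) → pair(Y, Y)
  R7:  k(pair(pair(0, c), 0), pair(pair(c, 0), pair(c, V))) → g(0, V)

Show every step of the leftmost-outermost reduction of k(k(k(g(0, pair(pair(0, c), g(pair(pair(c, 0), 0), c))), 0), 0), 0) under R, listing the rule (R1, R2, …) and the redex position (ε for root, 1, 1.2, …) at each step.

c

1. k(k(k(g(0, pair(pair(0, c), g(pair(pair(c, 0), 0), c))), 0), 0), 0)  →  k(k(g(0, pair(pair(0, c), g(pair(pair(c, 0), 0), c))), 0), 0)   [R1 at ε]
2. k(k(g(0, pair(pair(0, c), g(pair(pair(c, 0), 0), c))), 0), 0)  →  k(g(0, pair(pair(0, c), g(pair(pair(c, 0), 0), c))), 0)   [R1 at ε]
3. k(g(0, pair(pair(0, c), g(pair(pair(c, 0), 0), c))), 0)  →  g(0, pair(pair(0, c), g(pair(pair(c, 0), 0), c)))   [R1 at ε]
4. g(0, pair(pair(0, c), g(pair(pair(c, 0), 0), c)))  →  g(0, pair(pair(0, c), pair(0, 0)))   [R6 at 2.2]
5. g(0, pair(pair(0, c), pair(0, 0)))  →  c   [R3 at ε]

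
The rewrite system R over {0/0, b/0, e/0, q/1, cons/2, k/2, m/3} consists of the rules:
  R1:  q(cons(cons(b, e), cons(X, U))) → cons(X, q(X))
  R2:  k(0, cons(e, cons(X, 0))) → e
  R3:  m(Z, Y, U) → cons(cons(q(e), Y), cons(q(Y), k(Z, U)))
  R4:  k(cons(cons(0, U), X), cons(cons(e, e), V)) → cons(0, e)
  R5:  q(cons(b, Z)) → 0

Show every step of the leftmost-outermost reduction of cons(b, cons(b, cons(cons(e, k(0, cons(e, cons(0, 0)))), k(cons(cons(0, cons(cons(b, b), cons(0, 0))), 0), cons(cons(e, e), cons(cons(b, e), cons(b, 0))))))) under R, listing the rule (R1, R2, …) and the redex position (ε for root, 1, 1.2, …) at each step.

1. cons(b, cons(b, cons(cons(e, k(0, cons(e, cons(0, 0)))), k(cons(cons(0, cons(cons(b, b), cons(0, 0))), 0), cons(cons(e, e), cons(cons(b, e), cons(b, 0)))))))  →  cons(b, cons(b, cons(cons(e, e), k(cons(cons(0, cons(cons(b, b), cons(0, 0))), 0), cons(cons(e, e), cons(cons(b, e), cons(b, 0)))))))   [R2 at 2.2.1.2]
2. cons(b, cons(b, cons(cons(e, e), k(cons(cons(0, cons(cons(b, b), cons(0, 0))), 0), cons(cons(e, e), cons(cons(b, e), cons(b, 0)))))))  →  cons(b, cons(b, cons(cons(e, e), cons(0, e))))   [R4 at 2.2.2]

cons(b, cons(b, cons(cons(e, e), cons(0, e))))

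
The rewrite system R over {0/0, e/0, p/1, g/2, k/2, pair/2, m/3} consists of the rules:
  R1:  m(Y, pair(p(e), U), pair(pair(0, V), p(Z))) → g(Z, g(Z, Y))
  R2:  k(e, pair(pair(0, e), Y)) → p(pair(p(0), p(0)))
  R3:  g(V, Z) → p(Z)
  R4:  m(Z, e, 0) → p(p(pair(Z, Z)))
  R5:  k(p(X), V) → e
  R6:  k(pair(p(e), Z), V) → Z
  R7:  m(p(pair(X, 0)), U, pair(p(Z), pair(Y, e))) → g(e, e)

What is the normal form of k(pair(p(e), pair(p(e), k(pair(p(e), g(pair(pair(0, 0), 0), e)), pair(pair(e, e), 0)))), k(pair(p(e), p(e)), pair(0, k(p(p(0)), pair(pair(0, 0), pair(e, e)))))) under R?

pair(p(e), p(e))

1. k(pair(p(e), pair(p(e), k(pair(p(e), g(pair(pair(0, 0), 0), e)), pair(pair(e, e), 0)))), k(pair(p(e), p(e)), pair(0, k(p(p(0)), pair(pair(0, 0), pair(e, e))))))  →  pair(p(e), k(pair(p(e), g(pair(pair(0, 0), 0), e)), pair(pair(e, e), 0)))   [R6 at ε]
2. pair(p(e), k(pair(p(e), g(pair(pair(0, 0), 0), e)), pair(pair(e, e), 0)))  →  pair(p(e), g(pair(pair(0, 0), 0), e))   [R6 at 2]
3. pair(p(e), g(pair(pair(0, 0), 0), e))  →  pair(p(e), p(e))   [R3 at 2]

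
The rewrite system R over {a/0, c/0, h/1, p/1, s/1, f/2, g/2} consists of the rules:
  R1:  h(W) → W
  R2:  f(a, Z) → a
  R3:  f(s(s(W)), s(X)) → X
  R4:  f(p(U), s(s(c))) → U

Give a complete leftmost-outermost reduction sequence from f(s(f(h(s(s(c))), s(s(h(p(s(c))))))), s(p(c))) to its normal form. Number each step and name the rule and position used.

p(c)

1. f(s(f(h(s(s(c))), s(s(h(p(s(c))))))), s(p(c)))  →  f(s(f(s(s(c)), s(s(h(p(s(c))))))), s(p(c)))   [R1 at 1.1.1]
2. f(s(f(s(s(c)), s(s(h(p(s(c))))))), s(p(c)))  →  f(s(s(h(p(s(c))))), s(p(c)))   [R3 at 1.1]
3. f(s(s(h(p(s(c))))), s(p(c)))  →  p(c)   [R3 at ε]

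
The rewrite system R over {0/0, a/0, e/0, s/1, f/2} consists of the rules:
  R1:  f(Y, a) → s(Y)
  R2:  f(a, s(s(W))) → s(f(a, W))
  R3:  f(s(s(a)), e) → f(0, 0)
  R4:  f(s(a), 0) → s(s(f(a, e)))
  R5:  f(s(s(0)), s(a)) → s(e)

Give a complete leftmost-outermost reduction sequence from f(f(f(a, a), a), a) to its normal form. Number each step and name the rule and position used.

s(s(s(a)))

1. f(f(f(a, a), a), a)  →  s(f(f(a, a), a))   [R1 at ε]
2. s(f(f(a, a), a))  →  s(s(f(a, a)))   [R1 at 1]
3. s(s(f(a, a)))  →  s(s(s(a)))   [R1 at 1.1]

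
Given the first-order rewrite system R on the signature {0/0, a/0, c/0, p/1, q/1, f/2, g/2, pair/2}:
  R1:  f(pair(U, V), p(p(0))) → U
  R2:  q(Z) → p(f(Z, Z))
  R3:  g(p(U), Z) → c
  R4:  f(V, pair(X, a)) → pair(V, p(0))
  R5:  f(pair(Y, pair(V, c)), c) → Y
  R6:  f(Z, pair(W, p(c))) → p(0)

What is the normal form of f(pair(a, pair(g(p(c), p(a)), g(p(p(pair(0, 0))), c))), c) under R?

a

1. f(pair(a, pair(g(p(c), p(a)), g(p(p(pair(0, 0))), c))), c)  →  f(pair(a, pair(c, g(p(p(pair(0, 0))), c))), c)   [R3 at 1.2.1]
2. f(pair(a, pair(c, g(p(p(pair(0, 0))), c))), c)  →  f(pair(a, pair(c, c)), c)   [R3 at 1.2.2]
3. f(pair(a, pair(c, c)), c)  →  a   [R5 at ε]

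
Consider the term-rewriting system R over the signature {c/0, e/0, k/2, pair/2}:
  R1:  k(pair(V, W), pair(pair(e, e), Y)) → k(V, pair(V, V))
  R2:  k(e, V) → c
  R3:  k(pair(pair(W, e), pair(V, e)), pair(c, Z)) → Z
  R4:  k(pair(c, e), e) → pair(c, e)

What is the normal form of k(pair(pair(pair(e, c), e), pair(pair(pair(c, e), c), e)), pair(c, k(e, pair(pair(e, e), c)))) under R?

c

1. k(pair(pair(pair(e, c), e), pair(pair(pair(c, e), c), e)), pair(c, k(e, pair(pair(e, e), c))))  →  k(e, pair(pair(e, e), c))   [R3 at ε]
2. k(e, pair(pair(e, e), c))  →  c   [R2 at ε]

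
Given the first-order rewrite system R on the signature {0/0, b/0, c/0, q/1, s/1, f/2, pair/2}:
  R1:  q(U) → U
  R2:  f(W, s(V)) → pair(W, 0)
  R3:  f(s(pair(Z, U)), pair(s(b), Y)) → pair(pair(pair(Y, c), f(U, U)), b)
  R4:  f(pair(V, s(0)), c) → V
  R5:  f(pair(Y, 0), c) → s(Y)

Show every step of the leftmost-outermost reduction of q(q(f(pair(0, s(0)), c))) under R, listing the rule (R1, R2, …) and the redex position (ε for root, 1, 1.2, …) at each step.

0

1. q(q(f(pair(0, s(0)), c)))  →  q(f(pair(0, s(0)), c))   [R1 at ε]
2. q(f(pair(0, s(0)), c))  →  f(pair(0, s(0)), c)   [R1 at ε]
3. f(pair(0, s(0)), c)  →  0   [R4 at ε]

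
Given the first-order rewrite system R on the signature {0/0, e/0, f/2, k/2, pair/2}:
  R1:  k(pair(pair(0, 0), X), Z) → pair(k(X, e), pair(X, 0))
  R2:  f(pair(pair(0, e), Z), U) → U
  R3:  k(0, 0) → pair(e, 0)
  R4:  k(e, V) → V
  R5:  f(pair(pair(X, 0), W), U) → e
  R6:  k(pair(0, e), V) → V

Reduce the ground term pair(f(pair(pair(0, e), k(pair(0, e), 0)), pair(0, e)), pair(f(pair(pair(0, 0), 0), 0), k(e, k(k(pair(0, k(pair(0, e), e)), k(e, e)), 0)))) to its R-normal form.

1. pair(f(pair(pair(0, e), k(pair(0, e), 0)), pair(0, e)), pair(f(pair(pair(0, 0), 0), 0), k(e, k(k(pair(0, k(pair(0, e), e)), k(e, e)), 0))))  →  pair(pair(0, e), pair(f(pair(pair(0, 0), 0), 0), k(e, k(k(pair(0, k(pair(0, e), e)), k(e, e)), 0))))   [R2 at 1]
2. pair(pair(0, e), pair(f(pair(pair(0, 0), 0), 0), k(e, k(k(pair(0, k(pair(0, e), e)), k(e, e)), 0))))  →  pair(pair(0, e), pair(e, k(e, k(k(pair(0, k(pair(0, e), e)), k(e, e)), 0))))   [R5 at 2.1]
3. pair(pair(0, e), pair(e, k(e, k(k(pair(0, k(pair(0, e), e)), k(e, e)), 0))))  →  pair(pair(0, e), pair(e, k(k(pair(0, k(pair(0, e), e)), k(e, e)), 0)))   [R4 at 2.2]
4. pair(pair(0, e), pair(e, k(k(pair(0, k(pair(0, e), e)), k(e, e)), 0)))  →  pair(pair(0, e), pair(e, k(k(pair(0, e), k(e, e)), 0)))   [R6 at 2.2.1.1.2]
5. pair(pair(0, e), pair(e, k(k(pair(0, e), k(e, e)), 0)))  →  pair(pair(0, e), pair(e, k(k(e, e), 0)))   [R6 at 2.2.1]
6. pair(pair(0, e), pair(e, k(k(e, e), 0)))  →  pair(pair(0, e), pair(e, k(e, 0)))   [R4 at 2.2.1]
7. pair(pair(0, e), pair(e, k(e, 0)))  →  pair(pair(0, e), pair(e, 0))   [R4 at 2.2]

pair(pair(0, e), pair(e, 0))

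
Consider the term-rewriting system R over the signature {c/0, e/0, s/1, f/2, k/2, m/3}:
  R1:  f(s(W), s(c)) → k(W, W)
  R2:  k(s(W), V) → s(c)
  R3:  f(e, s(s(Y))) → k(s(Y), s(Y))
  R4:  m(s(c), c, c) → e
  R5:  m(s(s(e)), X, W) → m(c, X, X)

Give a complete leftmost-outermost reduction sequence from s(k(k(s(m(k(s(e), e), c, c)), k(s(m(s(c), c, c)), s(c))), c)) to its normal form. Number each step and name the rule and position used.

1. s(k(k(s(m(k(s(e), e), c, c)), k(s(m(s(c), c, c)), s(c))), c))  →  s(k(s(c), c))   [R2 at 1.1]
2. s(k(s(c), c))  →  s(s(c))   [R2 at 1]

s(s(c))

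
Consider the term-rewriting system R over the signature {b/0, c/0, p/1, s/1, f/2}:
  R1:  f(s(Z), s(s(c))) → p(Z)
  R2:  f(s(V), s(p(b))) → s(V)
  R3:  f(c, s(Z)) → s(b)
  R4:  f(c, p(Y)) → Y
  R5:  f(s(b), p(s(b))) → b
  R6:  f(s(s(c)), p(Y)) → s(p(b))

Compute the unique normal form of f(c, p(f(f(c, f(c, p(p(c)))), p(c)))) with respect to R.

1. f(c, p(f(f(c, f(c, p(p(c)))), p(c))))  →  f(f(c, f(c, p(p(c)))), p(c))   [R4 at ε]
2. f(f(c, f(c, p(p(c)))), p(c))  →  f(f(c, p(c)), p(c))   [R4 at 1.2]
3. f(f(c, p(c)), p(c))  →  f(c, p(c))   [R4 at 1]
4. f(c, p(c))  →  c   [R4 at ε]

c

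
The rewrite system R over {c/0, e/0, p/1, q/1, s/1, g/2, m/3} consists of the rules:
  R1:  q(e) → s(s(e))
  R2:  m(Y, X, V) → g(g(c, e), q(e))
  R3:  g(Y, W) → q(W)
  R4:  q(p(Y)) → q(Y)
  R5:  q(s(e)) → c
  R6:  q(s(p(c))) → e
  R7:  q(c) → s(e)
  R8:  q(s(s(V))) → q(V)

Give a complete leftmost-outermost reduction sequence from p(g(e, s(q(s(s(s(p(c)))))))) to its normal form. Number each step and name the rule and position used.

1. p(g(e, s(q(s(s(s(p(c))))))))  →  p(q(s(q(s(s(s(p(c))))))))   [R3 at 1]
2. p(q(s(q(s(s(s(p(c))))))))  →  p(q(s(q(s(p(c))))))   [R8 at 1.1.1]
3. p(q(s(q(s(p(c))))))  →  p(q(s(e)))   [R6 at 1.1.1]
4. p(q(s(e)))  →  p(c)   [R5 at 1]

p(c)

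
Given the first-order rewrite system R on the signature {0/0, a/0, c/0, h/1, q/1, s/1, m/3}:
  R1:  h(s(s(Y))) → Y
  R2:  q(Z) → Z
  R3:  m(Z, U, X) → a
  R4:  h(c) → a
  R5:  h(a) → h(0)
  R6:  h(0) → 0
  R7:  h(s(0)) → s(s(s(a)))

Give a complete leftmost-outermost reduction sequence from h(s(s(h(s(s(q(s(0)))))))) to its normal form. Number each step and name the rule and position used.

1. h(s(s(h(s(s(q(s(0))))))))  →  h(s(s(q(s(0)))))   [R1 at ε]
2. h(s(s(q(s(0)))))  →  q(s(0))   [R1 at ε]
3. q(s(0))  →  s(0)   [R2 at ε]

s(0)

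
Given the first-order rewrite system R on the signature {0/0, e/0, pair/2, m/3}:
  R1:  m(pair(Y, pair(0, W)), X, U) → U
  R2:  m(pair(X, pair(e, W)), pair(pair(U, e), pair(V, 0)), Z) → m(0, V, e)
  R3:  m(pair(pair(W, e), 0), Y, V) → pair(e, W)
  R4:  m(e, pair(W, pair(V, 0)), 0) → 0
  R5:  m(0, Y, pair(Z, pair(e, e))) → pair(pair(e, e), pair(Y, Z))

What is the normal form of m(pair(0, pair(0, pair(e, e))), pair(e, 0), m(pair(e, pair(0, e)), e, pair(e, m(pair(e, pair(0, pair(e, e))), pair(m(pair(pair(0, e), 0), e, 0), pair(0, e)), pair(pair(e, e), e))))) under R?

pair(e, pair(pair(e, e), e))

1. m(pair(0, pair(0, pair(e, e))), pair(e, 0), m(pair(e, pair(0, e)), e, pair(e, m(pair(e, pair(0, pair(e, e))), pair(m(pair(pair(0, e), 0), e, 0), pair(0, e)), pair(pair(e, e), e)))))  →  m(pair(e, pair(0, e)), e, pair(e, m(pair(e, pair(0, pair(e, e))), pair(m(pair(pair(0, e), 0), e, 0), pair(0, e)), pair(pair(e, e), e))))   [R1 at ε]
2. m(pair(e, pair(0, e)), e, pair(e, m(pair(e, pair(0, pair(e, e))), pair(m(pair(pair(0, e), 0), e, 0), pair(0, e)), pair(pair(e, e), e))))  →  pair(e, m(pair(e, pair(0, pair(e, e))), pair(m(pair(pair(0, e), 0), e, 0), pair(0, e)), pair(pair(e, e), e)))   [R1 at ε]
3. pair(e, m(pair(e, pair(0, pair(e, e))), pair(m(pair(pair(0, e), 0), e, 0), pair(0, e)), pair(pair(e, e), e)))  →  pair(e, pair(pair(e, e), e))   [R1 at 2]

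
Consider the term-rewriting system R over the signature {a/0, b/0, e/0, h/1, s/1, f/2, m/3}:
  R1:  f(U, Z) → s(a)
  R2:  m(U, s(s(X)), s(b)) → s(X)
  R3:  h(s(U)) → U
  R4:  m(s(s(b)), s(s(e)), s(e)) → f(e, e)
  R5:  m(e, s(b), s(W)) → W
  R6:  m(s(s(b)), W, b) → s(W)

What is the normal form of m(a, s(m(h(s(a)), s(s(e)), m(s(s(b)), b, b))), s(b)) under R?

1. m(a, s(m(h(s(a)), s(s(e)), m(s(s(b)), b, b))), s(b))  →  m(a, s(m(a, s(s(e)), m(s(s(b)), b, b))), s(b))   [R3 at 2.1.1]
2. m(a, s(m(a, s(s(e)), m(s(s(b)), b, b))), s(b))  →  m(a, s(m(a, s(s(e)), s(b))), s(b))   [R6 at 2.1.3]
3. m(a, s(m(a, s(s(e)), s(b))), s(b))  →  m(a, s(s(e)), s(b))   [R2 at 2.1]
4. m(a, s(s(e)), s(b))  →  s(e)   [R2 at ε]

s(e)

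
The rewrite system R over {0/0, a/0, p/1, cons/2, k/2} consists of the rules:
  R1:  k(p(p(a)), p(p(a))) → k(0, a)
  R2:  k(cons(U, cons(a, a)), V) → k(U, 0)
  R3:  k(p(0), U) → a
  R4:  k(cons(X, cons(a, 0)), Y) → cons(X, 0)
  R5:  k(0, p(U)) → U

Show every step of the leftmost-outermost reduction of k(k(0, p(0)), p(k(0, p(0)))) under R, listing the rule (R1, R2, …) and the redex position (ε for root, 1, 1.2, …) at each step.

1. k(k(0, p(0)), p(k(0, p(0))))  →  k(0, p(k(0, p(0))))   [R5 at 1]
2. k(0, p(k(0, p(0))))  →  k(0, p(0))   [R5 at ε]
3. k(0, p(0))  →  0   [R5 at ε]

0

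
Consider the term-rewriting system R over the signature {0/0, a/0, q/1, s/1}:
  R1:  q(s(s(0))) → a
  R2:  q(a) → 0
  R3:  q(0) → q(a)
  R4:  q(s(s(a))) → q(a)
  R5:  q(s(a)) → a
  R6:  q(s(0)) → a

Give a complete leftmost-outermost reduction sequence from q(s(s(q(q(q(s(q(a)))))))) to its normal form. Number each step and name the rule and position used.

1. q(s(s(q(q(q(s(q(a))))))))  →  q(s(s(q(q(q(s(0)))))))   [R2 at 1.1.1.1.1.1.1]
2. q(s(s(q(q(q(s(0)))))))  →  q(s(s(q(q(a)))))   [R6 at 1.1.1.1.1]
3. q(s(s(q(q(a)))))  →  q(s(s(q(0))))   [R2 at 1.1.1.1]
4. q(s(s(q(0))))  →  q(s(s(q(a))))   [R3 at 1.1.1]
5. q(s(s(q(a))))  →  q(s(s(0)))   [R2 at 1.1.1]
6. q(s(s(0)))  →  a   [R1 at ε]

a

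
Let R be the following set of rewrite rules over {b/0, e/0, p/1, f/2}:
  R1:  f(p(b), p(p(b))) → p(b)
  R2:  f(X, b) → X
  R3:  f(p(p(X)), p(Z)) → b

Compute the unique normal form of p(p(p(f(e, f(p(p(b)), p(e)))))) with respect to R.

1. p(p(p(f(e, f(p(p(b)), p(e))))))  →  p(p(p(f(e, b))))   [R3 at 1.1.1.2]
2. p(p(p(f(e, b))))  →  p(p(p(e)))   [R2 at 1.1.1]

p(p(p(e)))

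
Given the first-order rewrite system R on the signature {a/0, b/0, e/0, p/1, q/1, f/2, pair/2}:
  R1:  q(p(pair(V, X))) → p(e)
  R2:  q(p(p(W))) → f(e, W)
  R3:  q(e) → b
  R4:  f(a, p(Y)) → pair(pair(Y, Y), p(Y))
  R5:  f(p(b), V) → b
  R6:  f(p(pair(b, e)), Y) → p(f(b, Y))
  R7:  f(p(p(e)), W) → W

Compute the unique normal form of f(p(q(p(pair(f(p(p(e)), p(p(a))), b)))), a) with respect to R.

1. f(p(q(p(pair(f(p(p(e)), p(p(a))), b)))), a)  →  f(p(p(e)), a)   [R1 at 1.1]
2. f(p(p(e)), a)  →  a   [R7 at ε]

a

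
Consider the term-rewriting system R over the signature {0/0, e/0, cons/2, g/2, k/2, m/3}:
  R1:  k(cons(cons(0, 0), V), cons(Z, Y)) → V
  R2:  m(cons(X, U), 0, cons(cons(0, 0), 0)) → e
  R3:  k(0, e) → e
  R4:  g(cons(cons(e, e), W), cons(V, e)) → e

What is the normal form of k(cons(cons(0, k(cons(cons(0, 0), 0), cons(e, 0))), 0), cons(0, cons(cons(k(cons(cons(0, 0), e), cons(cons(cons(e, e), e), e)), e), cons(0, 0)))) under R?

0

1. k(cons(cons(0, k(cons(cons(0, 0), 0), cons(e, 0))), 0), cons(0, cons(cons(k(cons(cons(0, 0), e), cons(cons(cons(e, e), e), e)), e), cons(0, 0))))  →  k(cons(cons(0, 0), 0), cons(0, cons(cons(k(cons(cons(0, 0), e), cons(cons(cons(e, e), e), e)), e), cons(0, 0))))   [R1 at 1.1.2]
2. k(cons(cons(0, 0), 0), cons(0, cons(cons(k(cons(cons(0, 0), e), cons(cons(cons(e, e), e), e)), e), cons(0, 0))))  →  0   [R1 at ε]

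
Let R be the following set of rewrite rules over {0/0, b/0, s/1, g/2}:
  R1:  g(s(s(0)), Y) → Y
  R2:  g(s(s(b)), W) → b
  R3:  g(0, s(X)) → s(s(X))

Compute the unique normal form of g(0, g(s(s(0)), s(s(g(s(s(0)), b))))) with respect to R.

s(s(s(b)))

1. g(0, g(s(s(0)), s(s(g(s(s(0)), b)))))  →  g(0, s(s(g(s(s(0)), b))))   [R1 at 2]
2. g(0, s(s(g(s(s(0)), b))))  →  s(s(s(g(s(s(0)), b))))   [R3 at ε]
3. s(s(s(g(s(s(0)), b))))  →  s(s(s(b)))   [R1 at 1.1.1]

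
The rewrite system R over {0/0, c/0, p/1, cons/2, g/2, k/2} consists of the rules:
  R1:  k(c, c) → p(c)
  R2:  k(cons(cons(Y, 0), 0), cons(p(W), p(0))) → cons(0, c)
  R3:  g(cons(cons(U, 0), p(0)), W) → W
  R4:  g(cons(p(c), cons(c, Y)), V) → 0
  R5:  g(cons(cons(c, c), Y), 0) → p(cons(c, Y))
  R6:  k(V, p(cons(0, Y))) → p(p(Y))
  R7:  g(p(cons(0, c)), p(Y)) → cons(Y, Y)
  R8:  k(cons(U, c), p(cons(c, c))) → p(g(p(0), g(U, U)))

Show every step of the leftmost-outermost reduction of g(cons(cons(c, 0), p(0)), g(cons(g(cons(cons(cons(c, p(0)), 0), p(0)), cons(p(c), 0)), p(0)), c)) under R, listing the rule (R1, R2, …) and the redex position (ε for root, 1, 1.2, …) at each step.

1. g(cons(cons(c, 0), p(0)), g(cons(g(cons(cons(cons(c, p(0)), 0), p(0)), cons(p(c), 0)), p(0)), c))  →  g(cons(g(cons(cons(cons(c, p(0)), 0), p(0)), cons(p(c), 0)), p(0)), c)   [R3 at ε]
2. g(cons(g(cons(cons(cons(c, p(0)), 0), p(0)), cons(p(c), 0)), p(0)), c)  →  g(cons(cons(p(c), 0), p(0)), c)   [R3 at 1.1]
3. g(cons(cons(p(c), 0), p(0)), c)  →  c   [R3 at ε]

c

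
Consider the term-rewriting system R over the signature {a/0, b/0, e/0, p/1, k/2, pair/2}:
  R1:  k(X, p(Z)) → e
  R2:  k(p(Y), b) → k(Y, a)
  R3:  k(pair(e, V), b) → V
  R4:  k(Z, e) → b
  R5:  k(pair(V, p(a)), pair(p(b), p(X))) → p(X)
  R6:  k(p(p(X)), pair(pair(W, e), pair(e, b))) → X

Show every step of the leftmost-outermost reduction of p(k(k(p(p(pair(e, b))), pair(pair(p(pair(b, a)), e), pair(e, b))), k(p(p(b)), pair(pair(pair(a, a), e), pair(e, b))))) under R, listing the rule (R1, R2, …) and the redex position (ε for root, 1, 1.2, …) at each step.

p(b)

1. p(k(k(p(p(pair(e, b))), pair(pair(p(pair(b, a)), e), pair(e, b))), k(p(p(b)), pair(pair(pair(a, a), e), pair(e, b)))))  →  p(k(pair(e, b), k(p(p(b)), pair(pair(pair(a, a), e), pair(e, b)))))   [R6 at 1.1]
2. p(k(pair(e, b), k(p(p(b)), pair(pair(pair(a, a), e), pair(e, b)))))  →  p(k(pair(e, b), b))   [R6 at 1.2]
3. p(k(pair(e, b), b))  →  p(b)   [R3 at 1]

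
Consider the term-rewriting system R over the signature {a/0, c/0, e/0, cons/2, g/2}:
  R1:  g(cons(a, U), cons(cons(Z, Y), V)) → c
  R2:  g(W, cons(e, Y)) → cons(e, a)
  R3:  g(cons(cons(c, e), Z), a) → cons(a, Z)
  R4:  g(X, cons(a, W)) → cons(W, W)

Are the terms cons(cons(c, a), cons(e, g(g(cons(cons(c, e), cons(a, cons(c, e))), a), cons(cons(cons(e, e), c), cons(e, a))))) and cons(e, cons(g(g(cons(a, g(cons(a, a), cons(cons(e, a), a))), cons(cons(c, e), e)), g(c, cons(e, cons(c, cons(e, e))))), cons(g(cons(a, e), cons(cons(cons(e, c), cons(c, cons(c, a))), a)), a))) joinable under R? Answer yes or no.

Reduce t₁ = cons(cons(c, a), cons(e, g(g(cons(cons(c, e), cons(a, cons(c, e))), a), cons(cons(cons(e, e), c), cons(e, a))))):
1. cons(cons(c, a), cons(e, g(g(cons(cons(c, e), cons(a, cons(c, e))), a), cons(cons(cons(e, e), c), cons(e, a)))))  →  cons(cons(c, a), cons(e, g(cons(a, cons(a, cons(c, e))), cons(cons(cons(e, e), c), cons(e, a)))))   [R3 at 2.2.1]
2. cons(cons(c, a), cons(e, g(cons(a, cons(a, cons(c, e))), cons(cons(cons(e, e), c), cons(e, a)))))  →  cons(cons(c, a), cons(e, c))   [R1 at 2.2]

Reduce t₂ = cons(e, cons(g(g(cons(a, g(cons(a, a), cons(cons(e, a), a))), cons(cons(c, e), e)), g(c, cons(e, cons(c, cons(e, e))))), cons(g(cons(a, e), cons(cons(cons(e, c), cons(c, cons(c, a))), a)), a))):
1. cons(e, cons(g(g(cons(a, g(cons(a, a), cons(cons(e, a), a))), cons(cons(c, e), e)), g(c, cons(e, cons(c, cons(e, e))))), cons(g(cons(a, e), cons(cons(cons(e, c), cons(c, cons(c, a))), a)), a)))  →  cons(e, cons(g(c, g(c, cons(e, cons(c, cons(e, e))))), cons(g(cons(a, e), cons(cons(cons(e, c), cons(c, cons(c, a))), a)), a)))   [R1 at 2.1.1]
2. cons(e, cons(g(c, g(c, cons(e, cons(c, cons(e, e))))), cons(g(cons(a, e), cons(cons(cons(e, c), cons(c, cons(c, a))), a)), a)))  →  cons(e, cons(g(c, cons(e, a)), cons(g(cons(a, e), cons(cons(cons(e, c), cons(c, cons(c, a))), a)), a)))   [R2 at 2.1.2]
3. cons(e, cons(g(c, cons(e, a)), cons(g(cons(a, e), cons(cons(cons(e, c), cons(c, cons(c, a))), a)), a)))  →  cons(e, cons(cons(e, a), cons(g(cons(a, e), cons(cons(cons(e, c), cons(c, cons(c, a))), a)), a)))   [R2 at 2.1]
4. cons(e, cons(cons(e, a), cons(g(cons(a, e), cons(cons(cons(e, c), cons(c, cons(c, a))), a)), a)))  →  cons(e, cons(cons(e, a), cons(c, a)))   [R1 at 2.2.1]

no — NF(t₁) = cons(cons(c, a), cons(e, c)), NF(t₂) = cons(e, cons(cons(e, a), cons(c, a)))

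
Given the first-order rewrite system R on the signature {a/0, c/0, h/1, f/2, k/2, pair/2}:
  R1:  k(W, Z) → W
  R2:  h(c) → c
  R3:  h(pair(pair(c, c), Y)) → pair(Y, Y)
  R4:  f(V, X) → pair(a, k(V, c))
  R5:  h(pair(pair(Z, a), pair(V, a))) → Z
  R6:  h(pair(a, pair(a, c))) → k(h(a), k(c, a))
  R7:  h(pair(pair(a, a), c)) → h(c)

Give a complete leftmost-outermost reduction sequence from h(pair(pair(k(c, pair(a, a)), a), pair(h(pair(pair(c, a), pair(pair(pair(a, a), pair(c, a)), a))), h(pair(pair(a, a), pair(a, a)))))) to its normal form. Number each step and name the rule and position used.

1. h(pair(pair(k(c, pair(a, a)), a), pair(h(pair(pair(c, a), pair(pair(pair(a, a), pair(c, a)), a))), h(pair(pair(a, a), pair(a, a))))))  →  h(pair(pair(c, a), pair(h(pair(pair(c, a), pair(pair(pair(a, a), pair(c, a)), a))), h(pair(pair(a, a), pair(a, a))))))   [R1 at 1.1.1]
2. h(pair(pair(c, a), pair(h(pair(pair(c, a), pair(pair(pair(a, a), pair(c, a)), a))), h(pair(pair(a, a), pair(a, a))))))  →  h(pair(pair(c, a), pair(c, h(pair(pair(a, a), pair(a, a))))))   [R5 at 1.2.1]
3. h(pair(pair(c, a), pair(c, h(pair(pair(a, a), pair(a, a))))))  →  h(pair(pair(c, a), pair(c, a)))   [R5 at 1.2.2]
4. h(pair(pair(c, a), pair(c, a)))  →  c   [R5 at ε]

c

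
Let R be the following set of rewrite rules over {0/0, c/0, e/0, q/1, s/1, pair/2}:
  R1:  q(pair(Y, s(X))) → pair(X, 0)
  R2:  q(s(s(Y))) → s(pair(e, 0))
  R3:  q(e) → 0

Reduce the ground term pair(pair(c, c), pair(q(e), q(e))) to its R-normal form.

1. pair(pair(c, c), pair(q(e), q(e)))  →  pair(pair(c, c), pair(0, q(e)))   [R3 at 2.1]
2. pair(pair(c, c), pair(0, q(e)))  →  pair(pair(c, c), pair(0, 0))   [R3 at 2.2]

pair(pair(c, c), pair(0, 0))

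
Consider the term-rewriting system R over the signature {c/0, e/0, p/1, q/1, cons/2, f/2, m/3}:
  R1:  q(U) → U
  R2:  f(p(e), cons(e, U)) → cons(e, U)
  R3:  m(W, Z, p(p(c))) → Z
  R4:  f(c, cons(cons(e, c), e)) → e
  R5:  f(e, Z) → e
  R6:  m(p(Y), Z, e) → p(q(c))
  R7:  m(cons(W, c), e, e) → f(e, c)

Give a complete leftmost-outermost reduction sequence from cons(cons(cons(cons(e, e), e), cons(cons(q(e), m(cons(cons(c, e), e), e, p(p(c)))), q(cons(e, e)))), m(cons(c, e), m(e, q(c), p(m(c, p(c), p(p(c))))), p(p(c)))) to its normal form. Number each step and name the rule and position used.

1. cons(cons(cons(cons(e, e), e), cons(cons(q(e), m(cons(cons(c, e), e), e, p(p(c)))), q(cons(e, e)))), m(cons(c, e), m(e, q(c), p(m(c, p(c), p(p(c))))), p(p(c))))  →  cons(cons(cons(cons(e, e), e), cons(cons(e, m(cons(cons(c, e), e), e, p(p(c)))), q(cons(e, e)))), m(cons(c, e), m(e, q(c), p(m(c, p(c), p(p(c))))), p(p(c))))   [R1 at 1.2.1.1]
2. cons(cons(cons(cons(e, e), e), cons(cons(e, m(cons(cons(c, e), e), e, p(p(c)))), q(cons(e, e)))), m(cons(c, e), m(e, q(c), p(m(c, p(c), p(p(c))))), p(p(c))))  →  cons(cons(cons(cons(e, e), e), cons(cons(e, e), q(cons(e, e)))), m(cons(c, e), m(e, q(c), p(m(c, p(c), p(p(c))))), p(p(c))))   [R3 at 1.2.1.2]
3. cons(cons(cons(cons(e, e), e), cons(cons(e, e), q(cons(e, e)))), m(cons(c, e), m(e, q(c), p(m(c, p(c), p(p(c))))), p(p(c))))  →  cons(cons(cons(cons(e, e), e), cons(cons(e, e), cons(e, e))), m(cons(c, e), m(e, q(c), p(m(c, p(c), p(p(c))))), p(p(c))))   [R1 at 1.2.2]
4. cons(cons(cons(cons(e, e), e), cons(cons(e, e), cons(e, e))), m(cons(c, e), m(e, q(c), p(m(c, p(c), p(p(c))))), p(p(c))))  →  cons(cons(cons(cons(e, e), e), cons(cons(e, e), cons(e, e))), m(e, q(c), p(m(c, p(c), p(p(c))))))   [R3 at 2]
5. cons(cons(cons(cons(e, e), e), cons(cons(e, e), cons(e, e))), m(e, q(c), p(m(c, p(c), p(p(c))))))  →  cons(cons(cons(cons(e, e), e), cons(cons(e, e), cons(e, e))), m(e, c, p(m(c, p(c), p(p(c))))))   [R1 at 2.2]
6. cons(cons(cons(cons(e, e), e), cons(cons(e, e), cons(e, e))), m(e, c, p(m(c, p(c), p(p(c))))))  →  cons(cons(cons(cons(e, e), e), cons(cons(e, e), cons(e, e))), m(e, c, p(p(c))))   [R3 at 2.3.1]
7. cons(cons(cons(cons(e, e), e), cons(cons(e, e), cons(e, e))), m(e, c, p(p(c))))  →  cons(cons(cons(cons(e, e), e), cons(cons(e, e), cons(e, e))), c)   [R3 at 2]

cons(cons(cons(cons(e, e), e), cons(cons(e, e), cons(e, e))), c)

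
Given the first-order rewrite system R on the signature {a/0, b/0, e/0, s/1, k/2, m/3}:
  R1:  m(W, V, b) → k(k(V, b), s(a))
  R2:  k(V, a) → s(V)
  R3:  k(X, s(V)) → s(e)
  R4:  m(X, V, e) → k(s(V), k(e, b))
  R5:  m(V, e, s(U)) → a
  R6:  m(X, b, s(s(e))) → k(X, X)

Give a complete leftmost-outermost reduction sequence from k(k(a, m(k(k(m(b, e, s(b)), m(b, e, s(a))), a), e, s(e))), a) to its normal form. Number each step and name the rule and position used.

s(s(a))

1. k(k(a, m(k(k(m(b, e, s(b)), m(b, e, s(a))), a), e, s(e))), a)  →  s(k(a, m(k(k(m(b, e, s(b)), m(b, e, s(a))), a), e, s(e))))   [R2 at ε]
2. s(k(a, m(k(k(m(b, e, s(b)), m(b, e, s(a))), a), e, s(e))))  →  s(k(a, a))   [R5 at 1.2]
3. s(k(a, a))  →  s(s(a))   [R2 at 1]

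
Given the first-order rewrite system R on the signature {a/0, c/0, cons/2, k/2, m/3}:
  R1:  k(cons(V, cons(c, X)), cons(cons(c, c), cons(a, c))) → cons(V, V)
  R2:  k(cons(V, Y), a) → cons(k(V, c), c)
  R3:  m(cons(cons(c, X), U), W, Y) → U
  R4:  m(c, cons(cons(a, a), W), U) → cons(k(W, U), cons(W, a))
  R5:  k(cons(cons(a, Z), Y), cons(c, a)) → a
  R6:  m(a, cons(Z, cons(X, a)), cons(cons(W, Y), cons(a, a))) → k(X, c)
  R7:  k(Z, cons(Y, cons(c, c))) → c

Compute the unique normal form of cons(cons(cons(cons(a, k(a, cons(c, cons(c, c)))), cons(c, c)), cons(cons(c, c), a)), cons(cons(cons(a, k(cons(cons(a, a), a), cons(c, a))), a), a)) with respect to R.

cons(cons(cons(cons(a, c), cons(c, c)), cons(cons(c, c), a)), cons(cons(cons(a, a), a), a))

1. cons(cons(cons(cons(a, k(a, cons(c, cons(c, c)))), cons(c, c)), cons(cons(c, c), a)), cons(cons(cons(a, k(cons(cons(a, a), a), cons(c, a))), a), a))  →  cons(cons(cons(cons(a, c), cons(c, c)), cons(cons(c, c), a)), cons(cons(cons(a, k(cons(cons(a, a), a), cons(c, a))), a), a))   [R7 at 1.1.1.2]
2. cons(cons(cons(cons(a, c), cons(c, c)), cons(cons(c, c), a)), cons(cons(cons(a, k(cons(cons(a, a), a), cons(c, a))), a), a))  →  cons(cons(cons(cons(a, c), cons(c, c)), cons(cons(c, c), a)), cons(cons(cons(a, a), a), a))   [R5 at 2.1.1.2]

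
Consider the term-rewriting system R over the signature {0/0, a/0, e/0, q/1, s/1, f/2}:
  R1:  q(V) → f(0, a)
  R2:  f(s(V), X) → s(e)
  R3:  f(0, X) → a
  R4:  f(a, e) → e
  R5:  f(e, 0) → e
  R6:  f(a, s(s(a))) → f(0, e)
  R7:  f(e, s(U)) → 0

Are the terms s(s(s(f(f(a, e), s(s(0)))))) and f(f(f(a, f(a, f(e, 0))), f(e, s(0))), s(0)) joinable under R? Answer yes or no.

no — NF(t₁) = s(s(s(0))), NF(t₂) = 0

Reduce t₁ = s(s(s(f(f(a, e), s(s(0)))))):
1. s(s(s(f(f(a, e), s(s(0))))))  →  s(s(s(f(e, s(s(0))))))   [R4 at 1.1.1.1]
2. s(s(s(f(e, s(s(0))))))  →  s(s(s(0)))   [R7 at 1.1.1]

Reduce t₂ = f(f(f(a, f(a, f(e, 0))), f(e, s(0))), s(0)):
1. f(f(f(a, f(a, f(e, 0))), f(e, s(0))), s(0))  →  f(f(f(a, f(a, e)), f(e, s(0))), s(0))   [R5 at 1.1.2.2]
2. f(f(f(a, f(a, e)), f(e, s(0))), s(0))  →  f(f(f(a, e), f(e, s(0))), s(0))   [R4 at 1.1.2]
3. f(f(f(a, e), f(e, s(0))), s(0))  →  f(f(e, f(e, s(0))), s(0))   [R4 at 1.1]
4. f(f(e, f(e, s(0))), s(0))  →  f(f(e, 0), s(0))   [R7 at 1.2]
5. f(f(e, 0), s(0))  →  f(e, s(0))   [R5 at 1]
6. f(e, s(0))  →  0   [R7 at ε]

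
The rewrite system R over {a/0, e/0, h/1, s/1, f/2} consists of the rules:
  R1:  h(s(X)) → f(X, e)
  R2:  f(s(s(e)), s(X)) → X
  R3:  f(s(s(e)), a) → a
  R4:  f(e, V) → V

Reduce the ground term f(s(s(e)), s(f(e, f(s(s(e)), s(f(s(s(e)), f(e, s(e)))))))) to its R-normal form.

e

1. f(s(s(e)), s(f(e, f(s(s(e)), s(f(s(s(e)), f(e, s(e))))))))  →  f(e, f(s(s(e)), s(f(s(s(e)), f(e, s(e))))))   [R2 at ε]
2. f(e, f(s(s(e)), s(f(s(s(e)), f(e, s(e))))))  →  f(s(s(e)), s(f(s(s(e)), f(e, s(e)))))   [R4 at ε]
3. f(s(s(e)), s(f(s(s(e)), f(e, s(e)))))  →  f(s(s(e)), f(e, s(e)))   [R2 at ε]
4. f(s(s(e)), f(e, s(e)))  →  f(s(s(e)), s(e))   [R4 at 2]
5. f(s(s(e)), s(e))  →  e   [R2 at ε]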